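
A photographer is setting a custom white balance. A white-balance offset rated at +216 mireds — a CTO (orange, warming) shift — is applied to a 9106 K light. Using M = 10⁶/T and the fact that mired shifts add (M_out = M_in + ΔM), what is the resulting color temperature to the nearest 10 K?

M_in = 10⁶/9106 = 109.82 mireds.
M_out = 109.82 + (+216) = 325.82 mireds.
T_out = 10⁶/325.82 = 3069.2 K → 3070 K.

3070 K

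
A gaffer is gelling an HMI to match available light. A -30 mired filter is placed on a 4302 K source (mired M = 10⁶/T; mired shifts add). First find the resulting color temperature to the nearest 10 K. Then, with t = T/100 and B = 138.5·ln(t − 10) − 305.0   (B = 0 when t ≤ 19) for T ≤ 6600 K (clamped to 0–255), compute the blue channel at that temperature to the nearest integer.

204

M_in = 10⁶/4302 = 232.45; M_out = 232.45 + (-30) = 202.45.
T_out = 10⁶/202.45 = 4939.5 K → 4940 K; t = 49.4.
B = 138.5·ln(49.4 − 10) − 305.0 = 138.5·ln 39.4 − 305.0 = 138.5·3.6738 − 305.0 = 203.817.
Rounded: 204.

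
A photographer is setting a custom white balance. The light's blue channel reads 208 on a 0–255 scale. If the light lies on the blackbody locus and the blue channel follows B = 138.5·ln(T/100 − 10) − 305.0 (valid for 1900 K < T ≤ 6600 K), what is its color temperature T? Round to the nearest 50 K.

ln(t − 10) = (208 + 305.0) / 138.5 = 3.7040.
t − 10 = e^3.7040 = 40.608, so t = 50.608.
T = 100·t = 5061 K → 5050 K to the nearest 50 K.

5050 K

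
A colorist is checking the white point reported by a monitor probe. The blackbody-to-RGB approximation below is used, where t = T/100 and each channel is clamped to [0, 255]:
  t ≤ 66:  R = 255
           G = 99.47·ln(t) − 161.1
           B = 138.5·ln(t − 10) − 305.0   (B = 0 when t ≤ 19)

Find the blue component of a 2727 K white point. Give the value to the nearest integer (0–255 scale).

t = 2727/100 = 27.27; the t ≤ 66 branch applies.
B = 138.5·ln(27.27 − 10) − 305.0 = 138.5·ln 17.27 − 305.0 = 138.5·2.8490 − 305.0 = 89.582.
Rounded: 90.

90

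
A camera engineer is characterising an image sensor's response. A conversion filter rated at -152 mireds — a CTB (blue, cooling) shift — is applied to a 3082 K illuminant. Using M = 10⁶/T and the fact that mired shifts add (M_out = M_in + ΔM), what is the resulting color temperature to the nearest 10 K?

M_in = 10⁶/3082 = 324.46 mireds.
M_out = 324.46 + (-152) = 172.46 mireds.
T_out = 10⁶/172.46 = 5798.3 K → 5800 K.

5800 K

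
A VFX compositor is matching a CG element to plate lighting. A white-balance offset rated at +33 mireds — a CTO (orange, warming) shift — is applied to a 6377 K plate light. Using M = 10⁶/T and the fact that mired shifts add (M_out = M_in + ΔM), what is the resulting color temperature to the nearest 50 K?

5250 K

M_in = 10⁶/6377 = 156.81 mireds.
M_out = 156.81 + (+33) = 189.81 mireds.
T_out = 10⁶/189.81 = 5268.3 K → 5250 K.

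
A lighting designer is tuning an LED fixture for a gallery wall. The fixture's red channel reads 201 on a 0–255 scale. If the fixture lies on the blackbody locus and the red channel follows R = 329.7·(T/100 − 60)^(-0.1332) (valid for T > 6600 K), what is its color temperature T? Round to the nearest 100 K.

(t − 60)^(-0.1332) = 201/329.7 = 0.60965.
t − 60 = 0.60965^(1/-0.1332) = 0.60965^(-7.508) = 41.071, so t = 101.071.
T = 100·t = 10107 K → 10100 K to the nearest 100 K.

10100 K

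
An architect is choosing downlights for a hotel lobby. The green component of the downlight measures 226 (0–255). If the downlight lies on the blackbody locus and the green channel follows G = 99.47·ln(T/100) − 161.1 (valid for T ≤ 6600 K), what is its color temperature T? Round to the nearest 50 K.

ln t = (226 + 161.1) / 99.47 = 3.8916.
t = e^3.8916 = 48.990.
T = 100·t = 4899 K → 4900 K to the nearest 50 K.

4900 K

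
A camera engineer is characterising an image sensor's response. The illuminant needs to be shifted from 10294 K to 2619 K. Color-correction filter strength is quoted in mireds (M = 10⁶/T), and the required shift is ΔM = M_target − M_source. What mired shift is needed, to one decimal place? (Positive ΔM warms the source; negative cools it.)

+284.7 mireds

M_source = 10⁶/10294 = 97.144; M_target = 10⁶/2619 = 381.825.
ΔM = 381.825 − 97.144 = 284.681 → +284.7 mireds, a warming shift.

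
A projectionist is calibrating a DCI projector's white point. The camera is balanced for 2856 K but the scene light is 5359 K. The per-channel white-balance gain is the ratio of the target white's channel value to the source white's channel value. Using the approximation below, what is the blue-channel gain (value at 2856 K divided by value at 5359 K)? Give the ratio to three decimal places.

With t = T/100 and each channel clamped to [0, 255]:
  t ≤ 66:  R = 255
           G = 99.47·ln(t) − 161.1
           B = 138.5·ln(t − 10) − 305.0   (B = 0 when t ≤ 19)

0.457

At 5359 K (t = 53.59):
  B = 138.5·ln(53.59 − 10) − 305.0 = 138.5·ln 43.59 − 305.0 = 138.5·3.7748 − 305.0 = 217.814.
At 2856 K (t = 28.56):
  B = 138.5·ln(28.56 − 10) − 305.0 = 138.5·ln 18.56 − 305.0 = 138.5·2.9210 − 305.0 = 99.560.
Gain = 99.560 / 217.814 = 0.4571 → 0.457.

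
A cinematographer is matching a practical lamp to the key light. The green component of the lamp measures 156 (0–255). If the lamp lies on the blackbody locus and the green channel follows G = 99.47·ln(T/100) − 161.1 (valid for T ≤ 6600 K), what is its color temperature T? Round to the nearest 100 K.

2400 K

ln t = (156 + 161.1) / 99.47 = 3.1879.
t = e^3.1879 = 24.237.
T = 100·t = 2424 K → 2400 K to the nearest 100 K.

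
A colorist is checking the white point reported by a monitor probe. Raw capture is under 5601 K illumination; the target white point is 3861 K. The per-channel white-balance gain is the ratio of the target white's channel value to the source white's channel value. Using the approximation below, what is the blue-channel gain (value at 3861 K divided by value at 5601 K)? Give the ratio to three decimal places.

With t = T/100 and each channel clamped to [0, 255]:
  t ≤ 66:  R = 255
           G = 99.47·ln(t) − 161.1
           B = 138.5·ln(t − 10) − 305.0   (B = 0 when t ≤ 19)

At 5601 K (t = 56.01):
  B = 138.5·ln(56.01 − 10) − 305.0 = 138.5·ln 46.01 − 305.0 = 138.5·3.8289 − 305.0 = 225.297.
At 3861 K (t = 38.61):
  B = 138.5·ln(38.61 − 10) − 305.0 = 138.5·ln 28.61 − 305.0 = 138.5·3.3538 − 305.0 = 159.495.
Gain = 159.495 / 225.297 = 0.7079 → 0.708.

0.708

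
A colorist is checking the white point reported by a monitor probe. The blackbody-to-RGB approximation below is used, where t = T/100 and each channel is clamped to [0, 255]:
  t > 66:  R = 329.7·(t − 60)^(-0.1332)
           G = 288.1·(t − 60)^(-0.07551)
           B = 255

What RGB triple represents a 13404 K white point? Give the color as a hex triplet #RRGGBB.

#BAD0FF

t = 13404/100 = 134.04; the t > 66 branch applies.
R = 329.7·(134.04 − 60)^(-0.1332) = 329.7·74.04^(-0.1332) = 329.7·0.56362 = 185.826.
G = 288.1·(134.04 − 60)^(-0.07551) = 288.1·74.04^(-0.07551) = 288.1·0.72250 = 208.152.
B = 255 by definition for t > 66.
Rounded: (186, 208, 255).
In hex: #BAD0FF.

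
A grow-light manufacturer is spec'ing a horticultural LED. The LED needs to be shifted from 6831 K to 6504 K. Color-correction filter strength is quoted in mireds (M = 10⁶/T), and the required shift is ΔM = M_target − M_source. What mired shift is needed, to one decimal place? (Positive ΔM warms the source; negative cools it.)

+7.4 mireds

M_source = 10⁶/6831 = 146.391; M_target = 10⁶/6504 = 153.752.
ΔM = 153.752 − 146.391 = 7.360 → +7.4 mireds, a warming shift.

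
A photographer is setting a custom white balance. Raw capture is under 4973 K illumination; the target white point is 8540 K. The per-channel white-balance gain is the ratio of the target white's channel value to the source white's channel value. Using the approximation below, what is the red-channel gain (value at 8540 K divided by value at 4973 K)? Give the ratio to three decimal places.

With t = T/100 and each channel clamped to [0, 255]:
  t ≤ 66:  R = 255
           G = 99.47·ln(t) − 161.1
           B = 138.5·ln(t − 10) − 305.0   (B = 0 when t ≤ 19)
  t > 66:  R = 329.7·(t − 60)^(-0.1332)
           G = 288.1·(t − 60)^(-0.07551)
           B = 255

0.840

At 4973 K (t = 49.73):
  R = 255 by definition for t ≤ 66.
At 8540 K (t = 85.4):
  R = 329.7·(85.4 − 60)^(-0.1332) = 329.7·25.4^(-0.1332) = 329.7·0.64994 = 214.287.
Gain = 214.287 / 255.000 = 0.8403 → 0.840.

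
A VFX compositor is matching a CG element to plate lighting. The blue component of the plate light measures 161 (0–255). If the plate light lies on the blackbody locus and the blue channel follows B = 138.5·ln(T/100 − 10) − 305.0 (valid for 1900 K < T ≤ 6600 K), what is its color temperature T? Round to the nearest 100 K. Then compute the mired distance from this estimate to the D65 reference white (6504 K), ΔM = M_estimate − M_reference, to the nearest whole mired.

+103 mireds

ln(t − 10) = (161 + 305.0) / 138.5 = 3.3646.
t − 10 = e^3.3646 = 28.923, so t = 38.923.
T = 100·t = 3892 K → 3900 K to the nearest 100 K.
M_estimate = 10⁶/3900 = 256.41; M_reference = 10⁶/6504 = 153.75.
ΔM = 256.41 − 153.75 = 102.66 → +103 mireds.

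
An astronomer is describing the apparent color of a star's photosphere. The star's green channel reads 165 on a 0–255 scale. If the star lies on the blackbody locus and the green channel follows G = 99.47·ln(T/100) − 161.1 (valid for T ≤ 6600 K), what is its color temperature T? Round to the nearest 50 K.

ln t = (165 + 161.1) / 99.47 = 3.2784.
t = e^3.2784 = 26.533.
T = 100·t = 2653 K → 2650 K to the nearest 50 K.

2650 K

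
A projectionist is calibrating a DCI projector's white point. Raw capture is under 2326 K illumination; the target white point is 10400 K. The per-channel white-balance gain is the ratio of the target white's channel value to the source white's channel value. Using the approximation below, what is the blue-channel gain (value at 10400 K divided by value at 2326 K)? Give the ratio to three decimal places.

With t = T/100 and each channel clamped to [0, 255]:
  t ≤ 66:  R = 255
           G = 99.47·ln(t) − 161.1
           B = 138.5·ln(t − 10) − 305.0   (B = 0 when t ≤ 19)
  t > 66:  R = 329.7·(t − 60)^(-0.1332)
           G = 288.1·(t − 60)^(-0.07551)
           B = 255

At 2326 K (t = 23.26):
  B = 138.5·ln(23.26 − 10) − 305.0 = 138.5·ln 13.26 − 305.0 = 138.5·2.5848 − 305.0 = 52.988.
At 10400 K (t = 104):
  B = 255 by definition for t > 66.
Gain = 255.000 / 52.988 = 4.8124 → 4.812.

4.812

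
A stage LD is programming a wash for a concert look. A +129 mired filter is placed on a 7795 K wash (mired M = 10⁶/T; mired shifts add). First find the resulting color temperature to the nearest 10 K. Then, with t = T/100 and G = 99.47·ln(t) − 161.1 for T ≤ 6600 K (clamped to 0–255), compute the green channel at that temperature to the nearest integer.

203

M_in = 10⁶/7795 = 128.29; M_out = 128.29 + (+129) = 257.29.
T_out = 10⁶/257.29 = 3886.7 K → 3890 K; t = 38.9.
G = 99.47·ln 38.9 − 161.1 = 99.47·3.6610 − 161.1 = 203.059.
Rounded: 203.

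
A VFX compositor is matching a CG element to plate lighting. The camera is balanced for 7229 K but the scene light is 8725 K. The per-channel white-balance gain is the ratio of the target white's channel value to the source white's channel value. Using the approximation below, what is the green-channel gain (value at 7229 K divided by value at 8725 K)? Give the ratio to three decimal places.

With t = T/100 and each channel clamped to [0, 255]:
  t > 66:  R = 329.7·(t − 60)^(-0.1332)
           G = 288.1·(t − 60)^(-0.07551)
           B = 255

1.062

At 8725 K (t = 87.25):
  G = 288.1·(87.25 − 60)^(-0.07551) = 288.1·27.25^(-0.07551) = 288.1·0.77914 = 224.470.
At 7229 K (t = 72.29):
  G = 288.1·(72.29 − 60)^(-0.07551) = 288.1·12.29^(-0.07551) = 288.1·0.82742 = 238.381.
Gain = 238.381 / 224.470 = 1.0620 → 1.062.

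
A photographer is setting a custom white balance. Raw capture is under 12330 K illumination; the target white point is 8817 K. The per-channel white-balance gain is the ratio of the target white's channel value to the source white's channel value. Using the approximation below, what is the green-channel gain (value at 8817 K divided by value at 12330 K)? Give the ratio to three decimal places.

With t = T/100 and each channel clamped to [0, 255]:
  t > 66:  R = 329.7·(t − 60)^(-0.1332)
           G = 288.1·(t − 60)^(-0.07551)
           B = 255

At 12330 K (t = 123.3):
  G = 288.1·(123.3 − 60)^(-0.07551) = 288.1·63.3^(-0.07551) = 288.1·0.73110 = 210.630.
At 8817 K (t = 88.17):
  G = 288.1·(88.17 − 60)^(-0.07551) = 288.1·28.17^(-0.07551) = 288.1·0.77719 = 223.908.
Gain = 223.908 / 210.630 = 1.0630 → 1.063.

1.063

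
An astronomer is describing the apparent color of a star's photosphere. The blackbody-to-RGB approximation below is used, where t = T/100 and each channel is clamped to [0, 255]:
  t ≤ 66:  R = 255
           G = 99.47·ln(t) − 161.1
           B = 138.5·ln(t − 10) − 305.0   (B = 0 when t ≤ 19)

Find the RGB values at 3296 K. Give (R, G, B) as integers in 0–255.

(255, 187, 129)

t = 3296/100 = 32.96; the t ≤ 66 branch applies.
R = 255 by definition for t ≤ 66.
G = 99.47·ln 32.96 − 161.1 = 99.47·3.4953 − 161.1 = 186.577.
B = 138.5·ln(32.96 − 10) − 305.0 = 138.5·ln 22.96 − 305.0 = 138.5·3.1338 − 305.0 = 129.025.
Rounded: (255, 187, 129).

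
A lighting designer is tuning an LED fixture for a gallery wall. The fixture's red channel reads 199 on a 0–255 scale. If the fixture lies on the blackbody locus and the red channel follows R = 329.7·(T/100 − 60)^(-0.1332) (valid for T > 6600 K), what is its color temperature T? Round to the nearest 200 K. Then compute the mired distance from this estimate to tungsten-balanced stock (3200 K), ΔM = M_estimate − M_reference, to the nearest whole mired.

(t − 60)^(-0.1332) = 199/329.7 = 0.60358.
t − 60 = 0.60358^(1/-0.1332) = 0.60358^(-7.508) = 44.273, so t = 104.273.
T = 100·t = 10427 K → 10400 K to the nearest 200 K.
M_estimate = 10⁶/10400 = 96.15; M_reference = 10⁶/3200 = 312.50.
ΔM = 96.15 − 312.50 = -216.35 → -216 mireds.

-216 mireds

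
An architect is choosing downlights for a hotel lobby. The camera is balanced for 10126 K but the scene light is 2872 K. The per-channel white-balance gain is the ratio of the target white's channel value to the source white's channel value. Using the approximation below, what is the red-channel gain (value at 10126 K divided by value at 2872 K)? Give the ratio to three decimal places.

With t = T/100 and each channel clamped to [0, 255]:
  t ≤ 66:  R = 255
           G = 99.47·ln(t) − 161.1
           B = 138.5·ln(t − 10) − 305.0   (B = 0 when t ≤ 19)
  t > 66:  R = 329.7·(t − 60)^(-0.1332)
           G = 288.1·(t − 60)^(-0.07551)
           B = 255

At 2872 K (t = 28.72):
  R = 255 by definition for t ≤ 66.
At 10126 K (t = 101.26):
  R = 329.7·(101.26 − 60)^(-0.1332) = 329.7·41.26^(-0.1332) = 329.7·0.60927 = 200.877.
Gain = 200.877 / 255.000 = 0.7878 → 0.788.

0.788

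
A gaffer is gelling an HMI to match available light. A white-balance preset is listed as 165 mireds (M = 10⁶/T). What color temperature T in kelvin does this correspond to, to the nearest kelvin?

6061 K

T = 10⁶ / 165 = 6060.61 K → 6061 K.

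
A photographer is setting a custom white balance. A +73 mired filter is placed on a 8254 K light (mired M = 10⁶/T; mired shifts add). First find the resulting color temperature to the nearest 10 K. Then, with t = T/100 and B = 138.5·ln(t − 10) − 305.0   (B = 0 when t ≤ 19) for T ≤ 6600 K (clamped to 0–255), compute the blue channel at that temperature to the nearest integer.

211

M_in = 10⁶/8254 = 121.15; M_out = 121.15 + (+73) = 194.15.
T_out = 10⁶/194.15 = 5150.6 K → 5150 K; t = 51.5.
B = 138.5·ln(51.5 − 10) − 305.0 = 138.5·ln 41.5 − 305.0 = 138.5·3.7257 − 305.0 = 211.009.
Rounded: 211.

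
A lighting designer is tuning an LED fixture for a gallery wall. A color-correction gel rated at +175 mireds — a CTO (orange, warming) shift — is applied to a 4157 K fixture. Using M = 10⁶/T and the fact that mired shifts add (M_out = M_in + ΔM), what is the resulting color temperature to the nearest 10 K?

M_in = 10⁶/4157 = 240.56 mireds.
M_out = 240.56 + (+175) = 415.56 mireds.
T_out = 10⁶/415.56 = 2406.4 K → 2410 K.

2410 K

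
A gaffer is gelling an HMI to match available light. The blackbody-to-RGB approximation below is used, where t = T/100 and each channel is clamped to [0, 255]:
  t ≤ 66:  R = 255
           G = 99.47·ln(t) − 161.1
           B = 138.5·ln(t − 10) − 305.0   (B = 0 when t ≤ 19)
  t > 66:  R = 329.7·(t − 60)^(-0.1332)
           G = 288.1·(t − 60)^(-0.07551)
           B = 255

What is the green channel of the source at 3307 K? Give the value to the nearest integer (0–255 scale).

187

t = 3307/100 = 33.07; the t ≤ 66 branch applies.
G = 99.47·ln 33.07 − 161.1 = 99.47·3.4986 − 161.1 = 186.908.
Rounded: 187.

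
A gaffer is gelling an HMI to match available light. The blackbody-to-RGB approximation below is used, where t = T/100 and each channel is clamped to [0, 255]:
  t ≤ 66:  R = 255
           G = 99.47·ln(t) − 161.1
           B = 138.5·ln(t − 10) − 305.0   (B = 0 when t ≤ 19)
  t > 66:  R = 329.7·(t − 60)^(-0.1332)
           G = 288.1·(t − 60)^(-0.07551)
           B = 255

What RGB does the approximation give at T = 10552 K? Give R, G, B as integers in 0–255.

t = 10552/100 = 105.52; the t > 66 branch applies.
R = 329.7·(105.52 − 60)^(-0.1332) = 329.7·45.52^(-0.1332) = 329.7·0.60135 = 198.265.
G = 288.1·(105.52 − 60)^(-0.07551) = 288.1·45.52^(-0.07551) = 288.1·0.74953 = 215.940.
B = 255 by definition for t > 66.
Rounded: (198, 216, 255).

R=198, G=216, B=255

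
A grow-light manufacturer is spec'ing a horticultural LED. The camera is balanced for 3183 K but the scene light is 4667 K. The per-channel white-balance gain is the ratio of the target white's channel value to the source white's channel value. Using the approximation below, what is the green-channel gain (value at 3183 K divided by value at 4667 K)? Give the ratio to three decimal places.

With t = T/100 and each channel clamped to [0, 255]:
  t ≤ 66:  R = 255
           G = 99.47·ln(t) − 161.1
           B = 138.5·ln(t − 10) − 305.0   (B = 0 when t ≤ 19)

At 4667 K (t = 46.67):
  G = 99.47·ln 46.67 − 161.1 = 99.47·3.8431 − 161.1 = 221.173.
At 3183 K (t = 31.83):
  G = 99.47·ln 31.83 − 161.1 = 99.47·3.4604 − 161.1 = 183.107.
Gain = 183.107 / 221.173 = 0.8279 → 0.828.

0.828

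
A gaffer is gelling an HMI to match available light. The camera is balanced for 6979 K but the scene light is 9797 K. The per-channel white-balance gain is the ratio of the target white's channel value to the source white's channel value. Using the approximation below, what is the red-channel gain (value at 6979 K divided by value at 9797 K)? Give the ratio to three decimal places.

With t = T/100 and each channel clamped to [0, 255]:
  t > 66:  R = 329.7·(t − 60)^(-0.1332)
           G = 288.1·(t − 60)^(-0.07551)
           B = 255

At 9797 K (t = 97.97):
  R = 329.7·(97.97 − 60)^(-0.1332) = 329.7·37.97^(-0.1332) = 329.7·0.61605 = 203.113.
At 6979 K (t = 69.79):
  R = 329.7·(69.79 − 60)^(-0.1332) = 329.7·9.79^(-0.1332) = 329.7·0.73795 = 243.303.
Gain = 243.303 / 203.113 = 1.1979 → 1.198.

1.198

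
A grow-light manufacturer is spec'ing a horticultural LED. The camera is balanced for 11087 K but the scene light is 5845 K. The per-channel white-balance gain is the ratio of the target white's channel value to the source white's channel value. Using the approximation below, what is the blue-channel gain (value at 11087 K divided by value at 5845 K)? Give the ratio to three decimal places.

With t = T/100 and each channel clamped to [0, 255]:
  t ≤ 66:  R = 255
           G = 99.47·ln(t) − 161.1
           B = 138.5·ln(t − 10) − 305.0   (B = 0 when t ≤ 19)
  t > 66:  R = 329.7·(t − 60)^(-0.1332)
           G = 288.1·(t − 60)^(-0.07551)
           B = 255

1.097

At 5845 K (t = 58.45):
  B = 138.5·ln(58.45 − 10) − 305.0 = 138.5·ln 48.45 − 305.0 = 138.5·3.8805 − 305.0 = 232.454.
At 11087 K (t = 110.87):
  B = 255 by definition for t > 66.
Gain = 255.000 / 232.454 = 1.0970 → 1.097.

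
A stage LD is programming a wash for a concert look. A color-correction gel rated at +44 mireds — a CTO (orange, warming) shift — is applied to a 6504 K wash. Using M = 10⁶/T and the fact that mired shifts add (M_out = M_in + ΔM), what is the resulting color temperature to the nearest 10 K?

5060 K

M_in = 10⁶/6504 = 153.75 mireds.
M_out = 153.75 + (+44) = 197.75 mireds.
T_out = 10⁶/197.75 = 5056.9 K → 5060 K.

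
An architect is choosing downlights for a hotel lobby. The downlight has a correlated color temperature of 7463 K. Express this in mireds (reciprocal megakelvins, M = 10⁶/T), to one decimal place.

134.0 mireds

M = 10⁶ / 7463 = 133.994 → 134.0 mireds.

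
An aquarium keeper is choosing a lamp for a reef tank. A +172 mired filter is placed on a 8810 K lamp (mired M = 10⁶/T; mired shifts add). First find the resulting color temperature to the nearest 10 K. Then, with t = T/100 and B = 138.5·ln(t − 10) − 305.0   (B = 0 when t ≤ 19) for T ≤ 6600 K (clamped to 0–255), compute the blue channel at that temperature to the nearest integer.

141

M_in = 10⁶/8810 = 113.51; M_out = 113.51 + (+172) = 285.51.
T_out = 10⁶/285.51 = 3502.5 K → 3500 K; t = 35.
B = 138.5·ln(35 − 10) − 305.0 = 138.5·ln 25 − 305.0 = 138.5·3.2189 − 305.0 = 140.814.
Rounded: 141.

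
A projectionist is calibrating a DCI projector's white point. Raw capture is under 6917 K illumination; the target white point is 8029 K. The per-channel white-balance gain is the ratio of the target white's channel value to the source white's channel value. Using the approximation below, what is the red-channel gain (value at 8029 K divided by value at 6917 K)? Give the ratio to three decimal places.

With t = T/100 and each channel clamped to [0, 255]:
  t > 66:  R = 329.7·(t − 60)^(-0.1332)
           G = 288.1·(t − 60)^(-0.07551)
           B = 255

0.900

At 6917 K (t = 69.17):
  R = 329.7·(69.17 − 60)^(-0.1332) = 329.7·9.17^(-0.1332) = 329.7·0.74441 = 245.432.
At 8029 K (t = 80.29):
  R = 329.7·(80.29 − 60)^(-0.1332) = 329.7·20.29^(-0.1332) = 329.7·0.66968 = 220.795.
Gain = 220.795 / 245.432 = 0.8996 → 0.900.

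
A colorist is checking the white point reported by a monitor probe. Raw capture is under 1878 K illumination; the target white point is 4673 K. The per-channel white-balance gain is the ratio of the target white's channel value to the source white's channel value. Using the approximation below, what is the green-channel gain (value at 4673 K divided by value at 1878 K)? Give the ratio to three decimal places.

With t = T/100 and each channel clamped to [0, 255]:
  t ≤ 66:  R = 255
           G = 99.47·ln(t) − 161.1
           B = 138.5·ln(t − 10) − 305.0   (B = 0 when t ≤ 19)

At 1878 K (t = 18.78):
  G = 99.47·ln 18.78 − 161.1 = 99.47·2.9328 − 161.1 = 130.625.
At 4673 K (t = 46.73):
  G = 99.47·ln 46.73 − 161.1 = 99.47·3.8444 − 161.1 = 221.301.
Gain = 221.301 / 130.625 = 1.6942 → 1.694.

1.694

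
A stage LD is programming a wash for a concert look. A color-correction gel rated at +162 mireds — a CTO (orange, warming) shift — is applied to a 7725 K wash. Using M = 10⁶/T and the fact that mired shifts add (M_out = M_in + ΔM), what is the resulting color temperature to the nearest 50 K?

3450 K

M_in = 10⁶/7725 = 129.45 mireds.
M_out = 129.45 + (+162) = 291.45 mireds.
T_out = 10⁶/291.45 = 3431.1 K → 3450 K.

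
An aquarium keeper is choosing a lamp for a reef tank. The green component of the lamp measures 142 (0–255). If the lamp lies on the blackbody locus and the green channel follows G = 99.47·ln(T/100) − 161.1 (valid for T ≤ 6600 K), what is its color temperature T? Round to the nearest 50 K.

2100 K

ln t = (142 + 161.1) / 99.47 = 3.0471.
t = e^3.0471 = 21.055.
T = 100·t = 2106 K → 2100 K to the nearest 50 K.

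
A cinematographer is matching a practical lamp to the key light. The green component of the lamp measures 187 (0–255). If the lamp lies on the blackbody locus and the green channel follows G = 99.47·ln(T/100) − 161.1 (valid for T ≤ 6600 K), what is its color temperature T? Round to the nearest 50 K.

ln t = (187 + 161.1) / 99.47 = 3.4995.
t = e^3.4995 = 33.100.
T = 100·t = 3310 K → 3300 K to the nearest 50 K.

3300 K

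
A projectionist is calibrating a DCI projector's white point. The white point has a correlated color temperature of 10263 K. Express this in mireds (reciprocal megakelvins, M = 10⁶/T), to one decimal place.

M = 10⁶ / 10263 = 97.437 → 97.4 mireds.

97.4 mireds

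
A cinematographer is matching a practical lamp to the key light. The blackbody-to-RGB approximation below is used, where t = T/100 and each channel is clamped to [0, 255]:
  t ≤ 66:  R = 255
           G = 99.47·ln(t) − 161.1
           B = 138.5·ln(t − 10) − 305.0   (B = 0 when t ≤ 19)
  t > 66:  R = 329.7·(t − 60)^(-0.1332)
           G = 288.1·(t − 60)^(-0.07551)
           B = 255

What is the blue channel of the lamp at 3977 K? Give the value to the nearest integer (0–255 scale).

165

t = 3977/100 = 39.77; the t ≤ 66 branch applies.
B = 138.5·ln(39.77 − 10) − 305.0 = 138.5·ln 29.77 − 305.0 = 138.5·3.3935 − 305.0 = 165.000.
Rounded: 165.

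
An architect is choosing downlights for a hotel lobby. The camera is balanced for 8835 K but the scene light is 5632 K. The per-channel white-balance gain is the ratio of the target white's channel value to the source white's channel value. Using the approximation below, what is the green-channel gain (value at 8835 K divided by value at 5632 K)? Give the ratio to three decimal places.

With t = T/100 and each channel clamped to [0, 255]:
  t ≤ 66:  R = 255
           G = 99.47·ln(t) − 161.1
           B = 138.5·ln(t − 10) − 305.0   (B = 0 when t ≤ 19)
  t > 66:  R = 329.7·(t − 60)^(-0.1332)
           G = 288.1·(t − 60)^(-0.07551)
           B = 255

At 5632 K (t = 56.32):
  G = 99.47·ln 56.32 − 161.1 = 99.47·4.0310 − 161.1 = 239.869.
At 8835 K (t = 88.35):
  G = 288.1·(88.35 − 60)^(-0.07551) = 288.1·28.35^(-0.07551) = 288.1·0.77682 = 223.800.
Gain = 223.800 / 239.869 = 0.9330 → 0.933.

0.933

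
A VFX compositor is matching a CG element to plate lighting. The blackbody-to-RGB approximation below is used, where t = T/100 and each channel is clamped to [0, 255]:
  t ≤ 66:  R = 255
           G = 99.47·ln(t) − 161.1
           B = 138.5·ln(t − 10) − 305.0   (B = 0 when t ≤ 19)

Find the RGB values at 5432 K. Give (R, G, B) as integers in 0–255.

t = 5432/100 = 54.32; the t ≤ 66 branch applies.
R = 255 by definition for t ≤ 66.
G = 99.47·ln 54.32 − 161.1 = 99.47·3.9949 − 161.1 = 236.272.
B = 138.5·ln(54.32 − 10) − 305.0 = 138.5·ln 44.32 − 305.0 = 138.5·3.7914 − 305.0 = 220.114.
Rounded: (255, 236, 220).

(255, 236, 220)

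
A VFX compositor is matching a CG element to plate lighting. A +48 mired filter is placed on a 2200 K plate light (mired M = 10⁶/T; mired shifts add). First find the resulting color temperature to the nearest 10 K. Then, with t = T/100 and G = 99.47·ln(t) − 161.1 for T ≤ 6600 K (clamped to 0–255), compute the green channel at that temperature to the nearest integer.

M_in = 10⁶/2200 = 454.55; M_out = 454.55 + (+48) = 502.55.
T_out = 10⁶/502.55 = 1989.9 K → 1990 K; t = 19.9.
G = 99.47·ln 19.9 − 161.1 = 99.47·2.9907 − 161.1 = 136.387.
Rounded: 136.

136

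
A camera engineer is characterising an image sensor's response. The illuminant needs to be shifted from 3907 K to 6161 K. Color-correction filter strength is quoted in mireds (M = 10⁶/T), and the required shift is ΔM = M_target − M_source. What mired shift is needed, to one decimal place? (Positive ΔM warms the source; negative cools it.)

M_source = 10⁶/3907 = 255.951; M_target = 10⁶/6161 = 162.311.
ΔM = 162.311 − 255.951 = -93.640 → -93.6 mireds, a cooling shift.

-93.6 mireds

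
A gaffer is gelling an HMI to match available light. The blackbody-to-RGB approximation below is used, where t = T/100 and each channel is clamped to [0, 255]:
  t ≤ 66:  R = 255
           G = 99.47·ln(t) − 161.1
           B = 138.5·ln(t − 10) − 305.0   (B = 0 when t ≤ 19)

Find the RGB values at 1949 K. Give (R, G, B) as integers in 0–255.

(255, 134, 7)

t = 1949/100 = 19.49; the t ≤ 66 branch applies.
R = 255 by definition for t ≤ 66.
G = 99.47·ln 19.49 − 161.1 = 99.47·2.9699 − 161.1 = 134.316.
B = 138.5·ln(19.49 − 10) − 305.0 = 138.5·ln 9.49 − 305.0 = 138.5·2.2502 − 305.0 = 6.658.
Rounded: (255, 134, 7).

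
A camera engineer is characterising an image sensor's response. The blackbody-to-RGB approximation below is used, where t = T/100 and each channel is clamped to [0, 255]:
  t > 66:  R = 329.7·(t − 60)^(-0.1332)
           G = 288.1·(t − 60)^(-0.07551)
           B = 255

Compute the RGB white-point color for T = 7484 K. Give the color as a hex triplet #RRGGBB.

#E6EBFF

t = 7484/100 = 74.84; the t > 66 branch applies.
R = 329.7·(74.84 − 60)^(-0.1332) = 329.7·14.84^(-0.1332) = 329.7·0.69818 = 230.189.
G = 288.1·(74.84 − 60)^(-0.07551) = 288.1·14.84^(-0.07551) = 288.1·0.81573 = 235.011.
B = 255 by definition for t > 66.
Rounded: (230, 235, 255).
In hex: #E6EBFF.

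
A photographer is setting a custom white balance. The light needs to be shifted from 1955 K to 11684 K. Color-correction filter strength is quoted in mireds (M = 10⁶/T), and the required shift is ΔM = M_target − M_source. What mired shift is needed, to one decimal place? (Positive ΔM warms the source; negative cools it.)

-425.9 mireds

M_source = 10⁶/1955 = 511.509; M_target = 10⁶/11684 = 85.587.
ΔM = 85.587 − 511.509 = -425.922 → -425.9 mireds, a cooling shift.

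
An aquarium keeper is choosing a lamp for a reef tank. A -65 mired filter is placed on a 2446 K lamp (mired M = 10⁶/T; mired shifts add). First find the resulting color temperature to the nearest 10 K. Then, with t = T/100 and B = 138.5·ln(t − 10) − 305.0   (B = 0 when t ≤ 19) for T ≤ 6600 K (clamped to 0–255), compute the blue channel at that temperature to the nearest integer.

104

M_in = 10⁶/2446 = 408.83; M_out = 408.83 + (-65) = 343.83.
T_out = 10⁶/343.83 = 2908.4 K → 2910 K; t = 29.1.
B = 138.5·ln(29.1 − 10) − 305.0 = 138.5·ln 19.1 − 305.0 = 138.5·2.9497 − 305.0 = 103.532.
Rounded: 104.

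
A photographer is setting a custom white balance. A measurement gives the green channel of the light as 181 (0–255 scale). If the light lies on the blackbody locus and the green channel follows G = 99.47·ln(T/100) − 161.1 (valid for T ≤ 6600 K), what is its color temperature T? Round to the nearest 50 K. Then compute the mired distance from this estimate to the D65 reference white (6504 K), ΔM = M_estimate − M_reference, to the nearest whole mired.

ln t = (181 + 161.1) / 99.47 = 3.4392.
t = e^3.4392 = 31.163.
T = 100·t = 3116 K → 3100 K to the nearest 50 K.
M_estimate = 10⁶/3100 = 322.58; M_reference = 10⁶/6504 = 153.75.
ΔM = 322.58 − 153.75 = 168.83 → +169 mireds.

+169 mireds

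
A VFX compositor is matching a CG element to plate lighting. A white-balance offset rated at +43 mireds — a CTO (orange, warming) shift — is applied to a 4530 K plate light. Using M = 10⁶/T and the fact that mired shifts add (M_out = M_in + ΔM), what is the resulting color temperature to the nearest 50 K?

M_in = 10⁶/4530 = 220.75 mireds.
M_out = 220.75 + (+43) = 263.75 mireds.
T_out = 10⁶/263.75 = 3791.5 K → 3800 K.

3800 K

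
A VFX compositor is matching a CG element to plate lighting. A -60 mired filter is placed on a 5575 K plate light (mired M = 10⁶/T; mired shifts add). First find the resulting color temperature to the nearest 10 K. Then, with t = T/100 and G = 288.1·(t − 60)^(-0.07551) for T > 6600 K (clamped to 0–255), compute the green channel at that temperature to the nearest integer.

M_in = 10⁶/5575 = 179.37; M_out = 179.37 + (-60) = 119.37.
T_out = 10⁶/119.37 = 8377.2 K → 8380 K; t = 83.8.
G = 288.1·(83.8 − 60)^(-0.07551) = 288.1·23.8^(-0.07551) = 288.1·0.78714 = 226.776.
Rounded: 227.

227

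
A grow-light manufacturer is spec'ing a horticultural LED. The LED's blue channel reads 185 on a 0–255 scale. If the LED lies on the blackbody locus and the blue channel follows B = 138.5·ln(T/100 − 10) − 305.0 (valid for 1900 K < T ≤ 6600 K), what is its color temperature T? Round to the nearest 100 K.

ln(t − 10) = (185 + 305.0) / 138.5 = 3.5379.
t − 10 = e^3.5379 = 34.395, so t = 44.395.
T = 100·t = 4439 K → 4400 K to the nearest 100 K.

4400 K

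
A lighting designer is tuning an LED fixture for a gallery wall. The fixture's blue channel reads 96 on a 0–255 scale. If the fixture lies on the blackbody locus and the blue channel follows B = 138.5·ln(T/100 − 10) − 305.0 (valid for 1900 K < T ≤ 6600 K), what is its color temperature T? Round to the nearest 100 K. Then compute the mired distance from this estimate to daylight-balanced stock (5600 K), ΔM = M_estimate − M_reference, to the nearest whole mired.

ln(t − 10) = (96 + 305.0) / 138.5 = 2.8953.
t − 10 = e^2.8953 = 18.089, so t = 28.089.
T = 100·t = 2809 K → 2800 K to the nearest 100 K.
M_estimate = 10⁶/2800 = 357.14; M_reference = 10⁶/5600 = 178.57.
ΔM = 357.14 − 178.57 = 178.57 → +179 mireds.

+179 mireds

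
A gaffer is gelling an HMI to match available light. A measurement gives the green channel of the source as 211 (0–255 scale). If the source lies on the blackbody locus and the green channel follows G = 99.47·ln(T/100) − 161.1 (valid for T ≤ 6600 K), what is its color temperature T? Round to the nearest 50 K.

ln t = (211 + 161.1) / 99.47 = 3.7408.
t = e^3.7408 = 42.133.
T = 100·t = 4213 K → 4200 K to the nearest 50 K.

4200 K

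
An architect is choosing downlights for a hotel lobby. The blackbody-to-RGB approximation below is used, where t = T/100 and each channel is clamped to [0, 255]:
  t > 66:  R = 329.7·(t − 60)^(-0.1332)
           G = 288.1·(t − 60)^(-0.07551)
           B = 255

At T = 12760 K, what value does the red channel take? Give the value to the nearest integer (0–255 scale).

188

t = 12760/100 = 127.6; the t > 66 branch applies.
R = 329.7·(127.6 − 60)^(-0.1332) = 329.7·67.6^(-0.1332) = 329.7·0.57049 = 188.092.
Rounded: 188.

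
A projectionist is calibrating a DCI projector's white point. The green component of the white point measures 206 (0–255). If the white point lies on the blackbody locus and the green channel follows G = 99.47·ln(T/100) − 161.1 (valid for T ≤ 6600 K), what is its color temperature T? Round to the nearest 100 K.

ln t = (206 + 161.1) / 99.47 = 3.6906.
t = e^3.6906 = 40.067.
T = 100·t = 4007 K → 4000 K to the nearest 100 K.

4000 K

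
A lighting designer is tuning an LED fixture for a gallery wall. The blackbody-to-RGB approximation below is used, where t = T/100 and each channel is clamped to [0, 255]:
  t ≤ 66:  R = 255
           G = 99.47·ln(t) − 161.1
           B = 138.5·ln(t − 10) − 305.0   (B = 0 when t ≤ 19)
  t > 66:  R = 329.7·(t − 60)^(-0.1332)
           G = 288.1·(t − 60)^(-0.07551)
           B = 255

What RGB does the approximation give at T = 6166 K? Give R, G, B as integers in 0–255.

R=255, G=249, B=241

t = 6166/100 = 61.66; the t ≤ 66 branch applies.
R = 255 by definition for t ≤ 66.
G = 99.47·ln 61.66 − 161.1 = 99.47·4.1216 − 161.1 = 248.879.
B = 138.5·ln(61.66 − 10) − 305.0 = 138.5·ln 51.66 − 305.0 = 138.5·3.9447 − 305.0 = 241.339.
Rounded: (255, 249, 241).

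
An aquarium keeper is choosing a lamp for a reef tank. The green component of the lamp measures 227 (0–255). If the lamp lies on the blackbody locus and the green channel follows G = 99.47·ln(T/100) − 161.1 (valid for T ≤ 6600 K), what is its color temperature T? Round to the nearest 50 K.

4950 K

ln t = (227 + 161.1) / 99.47 = 3.9017.
t = e^3.9017 = 49.485.
T = 100·t = 4949 K → 4950 K to the nearest 50 K.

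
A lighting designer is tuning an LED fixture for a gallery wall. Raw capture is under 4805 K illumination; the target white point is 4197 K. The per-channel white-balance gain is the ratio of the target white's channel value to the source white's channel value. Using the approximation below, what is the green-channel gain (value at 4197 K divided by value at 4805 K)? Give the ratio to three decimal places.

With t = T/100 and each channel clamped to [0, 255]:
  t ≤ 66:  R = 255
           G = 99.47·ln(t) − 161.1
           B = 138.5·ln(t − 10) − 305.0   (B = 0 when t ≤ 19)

0.940

At 4805 K (t = 48.05):
  G = 99.47·ln 48.05 − 161.1 = 99.47·3.8722 − 161.1 = 224.072.
At 4197 K (t = 41.97):
  G = 99.47·ln 41.97 − 161.1 = 99.47·3.7370 − 161.1 = 210.615.
Gain = 210.615 / 224.072 = 0.9399 → 0.940.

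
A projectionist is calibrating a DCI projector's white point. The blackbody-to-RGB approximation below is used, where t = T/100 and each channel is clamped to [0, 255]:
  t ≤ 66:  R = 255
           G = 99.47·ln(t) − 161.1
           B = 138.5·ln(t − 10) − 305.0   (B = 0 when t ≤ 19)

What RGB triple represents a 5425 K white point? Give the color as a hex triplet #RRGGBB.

#FFECDC

t = 5425/100 = 54.25; the t ≤ 66 branch applies.
R = 255 by definition for t ≤ 66.
G = 99.47·ln 54.25 − 161.1 = 99.47·3.9936 − 161.1 = 236.144.
B = 138.5·ln(54.25 − 10) − 305.0 = 138.5·ln 44.25 − 305.0 = 138.5·3.7899 − 305.0 = 219.895.
Rounded: (255, 236, 220).
In hex: #FFECDC.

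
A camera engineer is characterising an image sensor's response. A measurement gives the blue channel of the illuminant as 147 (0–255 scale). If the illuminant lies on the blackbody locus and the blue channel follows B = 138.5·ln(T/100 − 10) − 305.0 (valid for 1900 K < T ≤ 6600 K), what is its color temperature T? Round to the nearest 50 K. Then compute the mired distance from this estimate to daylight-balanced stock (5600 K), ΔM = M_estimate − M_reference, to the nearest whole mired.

+99 mireds

ln(t − 10) = (147 + 305.0) / 138.5 = 3.2635.
t − 10 = e^3.2635 = 26.142, so t = 36.142.
T = 100·t = 3614 K → 3600 K to the nearest 50 K.
M_estimate = 10⁶/3600 = 277.78; M_reference = 10⁶/5600 = 178.57.
ΔM = 277.78 − 178.57 = 99.21 → +99 mireds.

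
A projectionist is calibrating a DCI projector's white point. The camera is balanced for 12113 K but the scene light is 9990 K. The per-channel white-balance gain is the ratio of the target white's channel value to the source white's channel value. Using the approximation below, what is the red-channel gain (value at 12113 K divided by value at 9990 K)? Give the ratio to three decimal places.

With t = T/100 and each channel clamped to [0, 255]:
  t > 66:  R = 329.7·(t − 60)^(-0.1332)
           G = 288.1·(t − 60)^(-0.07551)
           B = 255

At 9990 K (t = 99.9):
  R = 329.7·(99.9 − 60)^(-0.1332) = 329.7·39.9^(-0.1332) = 329.7·0.61200 = 201.776.
At 12113 K (t = 121.13):
  R = 329.7·(121.13 − 60)^(-0.1332) = 329.7·61.13^(-0.1332) = 329.7·0.57819 = 190.629.
Gain = 190.629 / 201.776 = 0.9448 → 0.945.

0.945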